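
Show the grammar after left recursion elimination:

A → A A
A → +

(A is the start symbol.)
A is directly left-recursive. The standard transformation for
  A → A α₁ | ... | A α_m | β₁ | ... | β_n
is
  A  → β₁ A' | ... | β_n A'
  A' → α₁ A' | ... | α_m A' | ε

A → + becomes A → + A'
A → A A becomes A' → A A'
Add A' → ε

Resulting grammar:
A → + A'
A' → A A'
A' → ε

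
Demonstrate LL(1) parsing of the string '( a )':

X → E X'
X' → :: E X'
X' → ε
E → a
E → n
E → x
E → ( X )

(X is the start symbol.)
LL(1) parsing maintains a stack (initially the start symbol over $) and the input. At each step: if the stack top is a terminal, match it against the current input token; if it is a non-terminal N, replace it with the RHS of M[N, lookahead] (the unique production whose predict set contains the lookahead).

Stack is shown with the top on the left.

Stack        Input    Action
----------------------------
X $          ( a ) $  output X → E X'
E X' $       ( a ) $  output E → ( X )
( X ) X' $   ( a ) $  match '('
X ) X' $     a ) $    output X → E X'
E X' ) X' $  a ) $    output E → a
a X' ) X' $  a ) $    match 'a'
X' ) X' $    ) $      output X' → ε
) X' $       ) $      match ')'
X' $         $        output X' → ε
$            $        accept

The string is accepted.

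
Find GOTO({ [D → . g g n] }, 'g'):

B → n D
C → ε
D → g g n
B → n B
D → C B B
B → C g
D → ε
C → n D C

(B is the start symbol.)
GOTO(I, 'g') = CLOSURE({ [A → αX.β] : [A → α.Xβ] ∈ I, X = 'g' })

Items with dot before 'g', with the dot advanced:
  [D → . g g n] → [D → g . g n]
Closure adds nothing (no advanced item has the dot before a non-terminal).

GOTO = { [D → g . g n] }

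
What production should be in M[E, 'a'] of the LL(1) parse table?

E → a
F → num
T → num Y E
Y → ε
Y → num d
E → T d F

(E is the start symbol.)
E → a

To find M[E, 'a'], we find productions for E where 'a' is in the predict set (PREDICT(N → α) = (FIRST(α) \ {ε}) ∪ (FOLLOW(N) if α ⇒* ε)).

Relevant sets:
  FIRST(T) = { 'num' }

E → a: PREDICT = { 'a' }
  'a' is in predict set, so this production goes in M[E, 'a']
E → T d F: PREDICT = { 'num' }

M[E, 'a'] = E → a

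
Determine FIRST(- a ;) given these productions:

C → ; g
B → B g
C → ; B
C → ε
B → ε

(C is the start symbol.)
To compute FIRST(- a ;), process the symbols left to right:
Symbol - is a terminal. Add '-' and stop.
FIRST(- a ;) = { '-' }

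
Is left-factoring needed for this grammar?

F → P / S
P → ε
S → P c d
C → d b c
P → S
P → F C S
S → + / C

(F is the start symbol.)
Left-factoring is needed when two productions for the same non-terminal
share a common prefix on the right-hand side.

Productions for P:
  P → ε
  P → S
  P → F C S
Productions for S:
  S → P c d
  S → + / C

No common prefixes found.

Answer: No, left-factoring is not needed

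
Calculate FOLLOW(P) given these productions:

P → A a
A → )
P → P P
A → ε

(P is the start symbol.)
P is the start symbol, so $ ∈ FOLLOW(P).
In P → P P: P is followed by P, add FIRST(P) \ {ε} = { ')', 'a' }
In P → P P: P is at the end; this adds FOLLOW(P) to itself — nothing new

Taking the union: FOLLOW(P) = { $, ')', 'a' }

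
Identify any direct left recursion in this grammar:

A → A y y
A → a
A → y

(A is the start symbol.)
Direct left recursion occurs when N → N α for some non-terminal N (the right-hand side begins with the left-hand side itself).

A → A y y: LEFT RECURSIVE (starts with A)
A → a: starts with a
A → y: starts with y

The grammar has direct left recursion on: A.

Answer: Yes, A is left-recursive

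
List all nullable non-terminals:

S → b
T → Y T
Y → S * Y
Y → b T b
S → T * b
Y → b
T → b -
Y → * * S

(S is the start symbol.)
A non-terminal is nullable if it can derive ε (the empty string): either it has an ε-production, or it has a production whose right-hand side consists entirely of nullable non-terminals.

There are no ε-productions, so no non-terminal can derive ε.
No non-terminals are nullable.

Answer: None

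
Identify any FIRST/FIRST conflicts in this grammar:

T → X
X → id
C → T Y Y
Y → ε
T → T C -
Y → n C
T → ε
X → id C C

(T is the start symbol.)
Yes. T → X / T → T C '-' on { 'id' }; X → id / X → id C C on { 'id' }

FIRST sets of the non-terminals at (or reachable through a nullable prefix from) the front of some alternative:
  FIRST(X) = { 'id' }
  FIRST(T) = { '-', 'id', 'n', ε }
  FIRST(C) = { '-', 'id', 'n', ε }

Productions for T:
  T → X: FIRST = { 'id' }
  T → T C -: FIRST = { '-', 'id', 'n' }
  T → ε: FIRST = { ε }
Productions for X:
  X → id: FIRST = { 'id' }
  X → id C C: FIRST = { 'id' }
Productions for Y:
  Y → ε: FIRST = { ε }
  Y → n C: FIRST = { 'n' }
C has only one production, so no FIRST/FIRST conflict is possible there.

Conflict for T: T → X and T → T C -
  Overlap: { 'id' }
Conflict for X: X → id and X → id C C
  Overlap: { 'id' }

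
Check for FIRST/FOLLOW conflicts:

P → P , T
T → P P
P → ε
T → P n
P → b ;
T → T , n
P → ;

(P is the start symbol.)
Yes. P → P ',' T with FOLLOW(P) on { ',', ';', 'b' }; P → b ';' with FOLLOW(P) on { 'b' }; P → ';' with FOLLOW(P) on { ';' }; T → P n with FOLLOW(T) on { ',', ';', 'b', 'n' }; T → T ',' n with FOLLOW(T) on { ',', ';', 'b', 'n' }

A FIRST/FOLLOW conflict occurs when a non-terminal N has a nullable alternative N → β (β ⇒* ε) and another alternative N → α with FIRST(α) ∩ FOLLOW(N) ≠ ∅: on such a lookahead the parser cannot decide between expanding α and letting N vanish via β.

Nullable non-terminals: P, T.
FIRST sets used below: FIRST(P) = { ',', ';', 'b', ε }, FIRST(T) = { ',', ';', 'b', 'n', ε }

P: nullable alternative(s) P → ε; FOLLOW(P) = { $, ',', ';', 'b', 'n' }
  P → P , T: FIRST \ {ε} = { ',', ';', 'b' } — overlaps FOLLOW(P) on { ',', ';', 'b' }: CONFLICT
  P → ε: FIRST \ {ε} = { } — this is the only nullable alternative, skip
  P → b ;: FIRST \ {ε} = { 'b' } — overlaps FOLLOW(P) on { 'b' }: CONFLICT
  P → ;: FIRST \ {ε} = { ';' } — overlaps FOLLOW(P) on { ';' }: CONFLICT

T: nullable alternative(s) T → P P; FOLLOW(T) = { $, ',', ';', 'b', 'n' }
  T → P P: FIRST \ {ε} = { ',', ';', 'b' } — this is the only nullable alternative, skip
  T → P n: FIRST \ {ε} = { ',', ';', 'b', 'n' } — overlaps FOLLOW(T) on { ',', ';', 'b', 'n' }: CONFLICT
  T → T , n: FIRST \ {ε} = { ',', ';', 'b', 'n' } — overlaps FOLLOW(T) on { ',', ';', 'b', 'n' }: CONFLICT

So the grammar has 5 FIRST/FOLLOW conflicts (marked CONFLICT above).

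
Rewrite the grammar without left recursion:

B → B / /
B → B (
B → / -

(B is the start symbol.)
B is directly left-recursive. The standard transformation for
  A → A α₁ | ... | A α_m | β₁ | ... | β_n
is
  A  → β₁ A' | ... | β_n A'
  A' → α₁ A' | ... | α_m A' | ε

B → / - becomes B → / - B'
B → B / / becomes B' → / / B'
B → B ( becomes B' → ( B'
Add B' → ε

Resulting grammar:
B → / - B'
B' → / / B'
B' → ( B'
B' → ε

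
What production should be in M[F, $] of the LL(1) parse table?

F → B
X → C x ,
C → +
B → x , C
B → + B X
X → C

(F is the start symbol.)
To find M[F, $], we find productions for F where $ is in the predict set (PREDICT(N → α) = (FIRST(α) \ {ε}) ∪ (FOLLOW(N) if α ⇒* ε)).

Relevant sets:
  FIRST(B) = { '+', 'x' }

F → B: PREDICT = { '+', 'x' }

M[F, $] is empty (no production applies)

Answer: Empty (error entry)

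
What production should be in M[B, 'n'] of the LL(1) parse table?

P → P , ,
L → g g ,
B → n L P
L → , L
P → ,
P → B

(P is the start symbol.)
To find M[B, 'n'], we find productions for B where 'n' is in the predict set (PREDICT(N → α) = (FIRST(α) \ {ε}) ∪ (FOLLOW(N) if α ⇒* ε)).

B → n L P: PREDICT = { 'n' }
  'n' is in predict set, so this production goes in M[B, 'n']

M[B, 'n'] = B → n L P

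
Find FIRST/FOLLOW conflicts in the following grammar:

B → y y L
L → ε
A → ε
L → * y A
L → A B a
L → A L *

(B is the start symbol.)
A FIRST/FOLLOW conflict occurs when a non-terminal N has a nullable alternative N → β (β ⇒* ε) and another alternative N → α with FIRST(α) ∩ FOLLOW(N) ≠ ∅: on such a lookahead the parser cannot decide between expanding α and letting N vanish via β.

Nullable non-terminals: A, L.
FIRST sets used below: FIRST(A) = { ε }, FIRST(B) = { 'y' }, FIRST(L) = { '*', 'y', ε }
A has a nullable alternative but only one production, so nothing to check.

L: nullable alternative(s) L → ε; FOLLOW(L) = { $, '*', 'a' }
  L → ε: FIRST \ {ε} = { } — this is the only nullable alternative, skip
  L → * y A: FIRST \ {ε} = { '*' } — overlaps FOLLOW(L) on { '*' }: CONFLICT
  L → A B a: FIRST \ {ε} = { 'y' } — disjoint from FOLLOW(L)
  L → A L *: FIRST \ {ε} = { '*', 'y' } — overlaps FOLLOW(L) on { '*' }: CONFLICT

B has no nullable alternative, so no FIRST/FOLLOW check is needed there.

So the grammar has 2 FIRST/FOLLOW conflicts (marked CONFLICT above).

Answer: Yes. L → '*' y A with FOLLOW(L) on { '*' }; L → A L '*' with FOLLOW(L) on { '*' }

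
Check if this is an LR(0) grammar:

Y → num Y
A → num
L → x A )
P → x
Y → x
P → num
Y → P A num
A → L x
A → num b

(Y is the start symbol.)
A grammar is LR(0) if no state in the canonical LR(0) collection has:
  - both a shift item (dot before a terminal) and a complete item (shift-reduce conflict), or
  - two or more complete items (reduce-reduce conflict; the accept item [Y' → Y .] counts as a complete item here).

Augment with Y' → Y and build the canonical LR(0) collection (I0 = CLOSURE({[Y' → . Y]}), then GOTO on every symbol after a dot until no new states appear). It has 15 states:
  I0: { [P → . num], [P → . x], [Y → . P A num], [Y → . num Y], [Y → . x], [Y' → . Y] }  — shift
  I1: { [A → . L x], [A → . num b], [A → . num], [L → . x A )], [Y → P . A num] }  — shift
  I2: { [Y' → Y .] }  — accept
  I3: { [P → . num], [P → . x], [P → num .], [Y → . P A num], [Y → . num Y], [Y → . x], [Y → num . Y] }  — shift, reduce
  I4: { [P → x .], [Y → x .] }  — 2 reduces
  I5: { [Y → num Y .] }  — reduce
  I6: { [Y → P A . num] }  — shift
  I7: { [A → L . x] }  — shift
  I8: { [A → num . b], [A → num .] }  — shift, reduce
  I9: { [A → . L x], [A → . num b], [A → . num], [L → . x A )], [L → x . A )] }  — shift
  I10: { [L → x A . )] }  — shift
  I11: { [L → x A ) .] }  — reduce
  I12: { [A → num b .] }  — reduce
  I13: { [A → L x .] }  — reduce
  I14: { [Y → P A num .] }  — reduce

Conflict in state I3:
  Shift-reduce conflict between [P → num .] and [P → . num]
So the grammar is NOT LR(0).

Answer: No. Shift-reduce conflict between [P → num .] and [P → . num]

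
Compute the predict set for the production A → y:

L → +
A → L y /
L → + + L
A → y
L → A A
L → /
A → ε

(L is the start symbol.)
PREDICT(A → y) = (FIRST(RHS) \ {ε}) ∪ (FOLLOW(A) if ε ∈ FIRST(RHS), i.e. RHS ⇒* ε)
FIRST(y) = { 'y' }
ε ∉ FIRST(y), so FOLLOW(A) is not added.
PREDICT(A → y) = { 'y' }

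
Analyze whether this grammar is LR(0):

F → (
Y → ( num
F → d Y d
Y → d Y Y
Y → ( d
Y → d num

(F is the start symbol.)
Yes, the grammar is LR(0)

A grammar is LR(0) if no state in the canonical LR(0) collection has:
  - both a shift item (dot before a terminal) and a complete item (shift-reduce conflict), or
  - two or more complete items (reduce-reduce conflict; the accept item [F' → F .] counts as a complete item here).

Augment with F' → F and build the canonical LR(0) collection (I0 = CLOSURE({[F' → . F]}), then GOTO on every symbol after a dot until no new states appear). It has 13 states:
  I0: { [F → . (], [F → . d Y d], [F' → . F] }  — shift
  I1: { [F → ( .] }  — reduce
  I2: { [F' → F .] }  — accept
  I3: { [F → d . Y d], [Y → . ( d], [Y → . ( num], [Y → . d Y Y], [Y → . d num] }  — shift
  I4: { [Y → ( . d], [Y → ( . num] }  — shift
  I5: { [F → d Y . d] }  — shift
  I6: { [Y → . ( d], [Y → . ( num], [Y → . d Y Y], [Y → . d num], [Y → d . Y Y], [Y → d . num] }  — shift
  I7: { [Y → . ( d], [Y → . ( num], [Y → . d Y Y], [Y → . d num], [Y → d Y . Y] }  — shift
  I8: { [Y → d num .] }  — reduce
  I9: { [Y → d Y Y .] }  — reduce
  I10: { [F → d Y d .] }  — reduce
  I11: { [Y → ( d .] }  — reduce
  I12: { [Y → ( num .] }  — reduce

Every state is either a pure shift/goto state or contains exactly one complete item and nothing to shift — no conflicts. The grammar is LR(0).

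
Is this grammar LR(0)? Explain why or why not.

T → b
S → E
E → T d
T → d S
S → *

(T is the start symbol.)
Augment with T' → T and build the canonical LR(0) collection (I0 = CLOSURE({[T' → . T]}), then GOTO on every symbol after a dot until no new states appear). It has 9 states:
  I0: { [T → . b], [T → . d S], [T' → . T] }  — shift
  I1: { [T' → T .] }  — accept
  I2: { [T → b .] }  — reduce
  I3: { [E → . T d], [S → . *], [S → . E], [T → . b], [T → . d S], [T → d . S] }  — shift
  I4: { [S → * .] }  — reduce
  I5: { [S → E .] }  — reduce
  I6: { [T → d S .] }  — reduce
  I7: { [E → T . d] }  — shift
  I8: { [E → T d .] }  — reduce

Every state is either a pure shift/goto state or contains exactly one complete item and nothing to shift — no conflicts. The grammar is LR(0).

Answer: Yes, the grammar is LR(0)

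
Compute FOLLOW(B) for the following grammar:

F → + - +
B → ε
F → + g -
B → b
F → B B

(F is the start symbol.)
{ $, 'b' }

To compute FOLLOW(B), find every occurrence of B on a right-hand side N → α B β: add FIRST(β) \ {ε}, and if β is empty or nullable also add FOLLOW(N). Iterate to a fixed point.

In F → B B: B is followed by B, add FIRST(B) \ {ε} = { 'b' }
  B is nullable, so also add FOLLOW(F)
In F → B B: B is at the end, add FOLLOW(F)

The FOLLOW sets referred to above (computed the same way, to a fixed point):
  FOLLOW(F) = { $ }

Taking the union: FOLLOW(B) = { $, 'b' }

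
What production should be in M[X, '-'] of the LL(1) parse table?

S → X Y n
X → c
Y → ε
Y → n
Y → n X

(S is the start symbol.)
Empty (error entry)

To find M[X, '-'], we find productions for X where '-' is in the predict set (PREDICT(N → α) = (FIRST(α) \ {ε}) ∪ (FOLLOW(N) if α ⇒* ε)).

X → c: PREDICT = { 'c' }

M[X, '-'] is empty (no production applies)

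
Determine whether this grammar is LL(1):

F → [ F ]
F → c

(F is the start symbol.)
For F:
  PREDICT(F → '[' F ']') = { '[' }
  PREDICT(F → c) = { 'c' }

All predict sets are disjoint. The grammar IS LL(1).

Answer: Yes, the grammar is LL(1).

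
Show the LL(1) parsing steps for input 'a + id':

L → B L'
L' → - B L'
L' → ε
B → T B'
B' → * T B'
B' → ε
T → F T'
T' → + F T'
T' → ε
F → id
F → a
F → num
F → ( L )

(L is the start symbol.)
Stack is shown with the top on the left.

Stack           Input     Action
--------------------------------
L $             a + id $  output L → B L'
B L' $          a + id $  output B → T B'
T B' L' $       a + id $  output T → F T'
F T' B' L' $    a + id $  output F → a
a T' B' L' $    a + id $  match 'a'
T' B' L' $      + id $    output T' → + F T'
+ F T' B' L' $  + id $    match '+'
F T' B' L' $    id $      output F → id
id T' B' L' $   id $      match 'id'
T' B' L' $      $         output T' → ε
B' L' $         $         output B' → ε
L' $            $         output L' → ε
$               $         accept

The string is accepted.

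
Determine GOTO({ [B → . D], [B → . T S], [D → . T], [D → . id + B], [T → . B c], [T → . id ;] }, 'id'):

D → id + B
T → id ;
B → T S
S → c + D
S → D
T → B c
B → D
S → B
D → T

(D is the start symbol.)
GOTO(I, 'id') = CLOSURE({ [A → αX.β] : [A → α.Xβ] ∈ I, X = 'id' })

Items with dot before 'id', with the dot advanced:
  [D → . id + B] → [D → id . + B]
  [T → . id ;] → [T → id . ;]
Closure adds nothing (no advanced item has the dot before a non-terminal).

GOTO = { [D → id . + B], [T → id . ;] }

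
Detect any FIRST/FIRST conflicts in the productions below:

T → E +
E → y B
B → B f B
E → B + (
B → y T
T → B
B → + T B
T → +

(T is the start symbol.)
FIRST sets of the non-terminals at (or reachable through a nullable prefix from) the front of some alternative:
  FIRST(E) = { '+', 'y' }
  FIRST(B) = { '+', 'y' }

Productions for T:
  T → E +: FIRST = { '+', 'y' }
  T → B: FIRST = { '+', 'y' }
  T → +: FIRST = { '+' }
Productions for E:
  E → y B: FIRST = { 'y' }
  E → B + (: FIRST = { '+', 'y' }
Productions for B:
  B → B f B: FIRST = { '+', 'y' }
  B → y T: FIRST = { 'y' }
  B → + T B: FIRST = { '+' }

Conflict for T: T → E + and T → B
  Overlap: { '+', 'y' }
Conflict for T: T → E + and T → +
  Overlap: { '+' }
Conflict for T: T → B and T → +
  Overlap: { '+' }
Conflict for E: E → y B and E → B + (
  Overlap: { 'y' }
Conflict for B: B → B f B and B → y T
  Overlap: { 'y' }
Conflict for B: B → B f B and B → + T B
  Overlap: { '+' }

Answer: Yes. T → E '+' / T → B on { '+', 'y' }; T → E '+' / T → '+' on { '+' }; T → B / T → '+' on { '+' }; E → y B / E → B '+' '(' on { 'y' }; B → B f B / B → y T on { 'y' }; B → B f B / B → '+' T B on { '+' }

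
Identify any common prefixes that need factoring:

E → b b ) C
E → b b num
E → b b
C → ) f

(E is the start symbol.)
Yes, E has productions with common prefix 'b b'

Left-factoring is needed when two productions for the same non-terminal
share a common prefix on the right-hand side.

Productions for E:
  E → b b ) C
  E → b b num
  E → b b

Found common prefix 'b b' in productions for E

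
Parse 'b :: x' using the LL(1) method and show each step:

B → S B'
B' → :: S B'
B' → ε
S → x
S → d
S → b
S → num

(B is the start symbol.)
Stack is shown with the top on the left.

Stack      Input     Action
---------------------------
B $        b :: x $  output B → S B'
S B' $     b :: x $  output S → b
b B' $     b :: x $  match 'b'
B' $       :: x $    output B' → :: S B'
:: S B' $  :: x $    match '::'
S B' $     x $       output S → x
x B' $     x $       match 'x'
B' $       $         output B' → ε
$          $         accept

The string is accepted.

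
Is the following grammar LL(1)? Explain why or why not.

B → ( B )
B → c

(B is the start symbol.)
A grammar is LL(1) if for each non-terminal N with multiple productions, the predict sets of those productions are pairwise disjoint, where PREDICT(N → α) = (FIRST(α) \ {ε}) ∪ (FOLLOW(N) if α ⇒* ε).

For B:
  PREDICT(B → '(' B ')') = { '(' }
  PREDICT(B → c) = { 'c' }

All predict sets are disjoint. The grammar IS LL(1).

Answer: Yes, the grammar is LL(1).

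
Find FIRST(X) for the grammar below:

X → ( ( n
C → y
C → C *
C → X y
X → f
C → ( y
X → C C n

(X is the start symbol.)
FIRST sets of the other non-terminals involved (by the same procedure, iterated to a fixed point):
  FIRST(C) = { '(', 'f', 'y' }

From X → ( ( n:
  - '(' is a terminal: add '(' and stop
From X → f:
  - f is a terminal: add 'f' and stop
From X → C C n:
  - C is a non-terminal: add FIRST(C) \ {ε} = { '(', 'f', 'y' }
    C is not nullable, so stop

Collecting: FIRST(X) = { '(', 'f', 'y' }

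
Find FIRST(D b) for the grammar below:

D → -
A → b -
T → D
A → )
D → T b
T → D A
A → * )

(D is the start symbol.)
{ '-' }

FIRST sets of the non-terminals involved (from the grammar, by fixed-point iteration):
  FIRST(D) = { '-' }

To compute FIRST(D b), process the symbols left to right:
Symbol D is a non-terminal. Add FIRST(D) \ {ε} = { '-' }
D is not nullable (ε ∉ FIRST(D)), so stop here.
FIRST(D b) = { '-' }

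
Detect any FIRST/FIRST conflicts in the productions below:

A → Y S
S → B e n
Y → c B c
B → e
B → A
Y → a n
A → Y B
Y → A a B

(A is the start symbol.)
Yes. A → Y S / A → Y B on { 'a', 'c' }; Y → c B c / Y → A a B on { 'c' }; Y → a n / Y → A a B on { 'a' }

FIRST sets of the non-terminals at (or reachable through a nullable prefix from) the front of some alternative:
  FIRST(Y) = { 'a', 'c' }
  FIRST(A) = { 'a', 'c' }

Productions for A:
  A → Y S: FIRST = { 'a', 'c' }
  A → Y B: FIRST = { 'a', 'c' }
Productions for Y:
  Y → c B c: FIRST = { 'c' }
  Y → a n: FIRST = { 'a' }
  Y → A a B: FIRST = { 'a', 'c' }
Productions for B:
  B → e: FIRST = { 'e' }
  B → A: FIRST = { 'a', 'c' }
S has only one production, so no FIRST/FIRST conflict is possible there.

Conflict for A: A → Y S and A → Y B
  Overlap: { 'a', 'c' }
Conflict for Y: Y → c B c and Y → A a B
  Overlap: { 'c' }
Conflict for Y: Y → a n and Y → A a B
  Overlap: { 'a' }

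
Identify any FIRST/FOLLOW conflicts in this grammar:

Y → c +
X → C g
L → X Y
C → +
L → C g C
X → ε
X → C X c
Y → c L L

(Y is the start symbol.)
No FIRST/FOLLOW conflicts.

A FIRST/FOLLOW conflict occurs when a non-terminal N has a nullable alternative N → β (β ⇒* ε) and another alternative N → α with FIRST(α) ∩ FOLLOW(N) ≠ ∅: on such a lookahead the parser cannot decide between expanding α and letting N vanish via β.

Nullable non-terminals: X.
FIRST sets used below: FIRST(C) = { '+' }

X: nullable alternative(s) X → ε; FOLLOW(X) = { 'c' }
  X → C g: FIRST \ {ε} = { '+' } — disjoint from FOLLOW(X)
  X → ε: FIRST \ {ε} = { } — this is the only nullable alternative, skip
  X → C X c: FIRST \ {ε} = { '+' } — disjoint from FOLLOW(X)

C, L, Y have no nullable alternative, so no FIRST/FOLLOW check is needed there.

No FIRST/FOLLOW conflicts found.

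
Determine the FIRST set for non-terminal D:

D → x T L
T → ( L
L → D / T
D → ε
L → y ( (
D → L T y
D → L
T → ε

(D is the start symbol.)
FIRST sets of the other non-terminals involved (by the same procedure, iterated to a fixed point):
  FIRST(L) = { '/', 'x', 'y' }

From D → x T L:
  - x is a terminal: add 'x' and stop
From D → ε:
  - ε-production, so ε ∈ FIRST(D)
From D → L T y:
  - L is a non-terminal: add FIRST(L) \ {ε} = { '/', 'x', 'y' }
    L is not nullable, so stop
From D → L:
  - L is a non-terminal: add FIRST(L) \ {ε} = { '/', 'x', 'y' }
    L is not nullable, so stop

Collecting: FIRST(D) = { '/', 'x', 'y', ε }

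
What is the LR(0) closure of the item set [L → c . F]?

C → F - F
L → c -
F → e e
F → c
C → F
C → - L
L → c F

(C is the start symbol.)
{ [F → . c], [F → . e e], [L → c . F] }

To compute CLOSURE, for each item [A → α.Bβ] where B is a non-terminal, add [B → .γ] for all productions B → γ; repeat for the newly added items until nothing changes.

Start with: [L → c . F]
  [L → c . F] has the dot before F: add [F → . e e], [F → . c]
No further items can be added.

CLOSURE = { [F → . c], [F → . e e], [L → c . F] }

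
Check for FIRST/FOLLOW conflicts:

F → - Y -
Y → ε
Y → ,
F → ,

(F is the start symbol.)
No FIRST/FOLLOW conflicts.

Nullable non-terminals: Y.

Y: nullable alternative(s) Y → ε; FOLLOW(Y) = { '-' }
  Y → ε: FIRST \ {ε} = { } — this is the only nullable alternative, skip
  Y → ,: FIRST \ {ε} = { ',' } — disjoint from FOLLOW(Y)

F has no nullable alternative, so no FIRST/FOLLOW check is needed there.

No FIRST/FOLLOW conflicts found.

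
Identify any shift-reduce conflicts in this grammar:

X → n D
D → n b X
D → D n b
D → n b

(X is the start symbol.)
Yes — I3: [X → n D .] vs [D → D . n b]; I5: [D → n b .] vs [X → . n D]

A shift-reduce conflict occurs when an LR(0) state has both:
  - a complete (reduce) item [A → α .] (dot at the end), and
  - a shift item [B → β . c γ] (dot before a terminal).

Augment with X' → X and build the canonical LR(0) collection (I0 = CLOSURE({[X' → . X]}), then GOTO on every symbol after a dot until no new states appear). It has 9 states:
  I0: { [X → . n D], [X' → . X] }  — shift
  I1: { [X' → X .] }  — accept
  I2: { [D → . D n b], [D → . n b X], [D → . n b], [X → n . D] }  — shift
  I3: { [D → D . n b], [X → n D .] }  — shift, reduce
  I4: { [D → n . b X], [D → n . b] }  — shift
  I5: { [D → n b . X], [D → n b .], [X → . n D] }  — shift, reduce
  I6: { [D → n b X .] }  — reduce
  I7: { [D → D n . b] }  — shift
  I8: { [D → D n b .] }  — reduce

I3 contains reduce item [X → n D .] and shift item [D → D . n b] — shift-reduce conflict.
I5 contains reduce item [D → n b .] and shift item [X → . n D] — shift-reduce conflict.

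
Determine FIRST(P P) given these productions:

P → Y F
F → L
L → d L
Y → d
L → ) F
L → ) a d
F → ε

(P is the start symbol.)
{ 'd' }

FIRST sets of the non-terminals involved (from the grammar, by fixed-point iteration):
  FIRST(P) = { 'd' }

To compute FIRST(P P), process the symbols left to right:
Symbol P is a non-terminal. Add FIRST(P) \ {ε} = { 'd' }
P is not nullable (ε ∉ FIRST(P)), so stop here.
FIRST(P P) = { 'd' }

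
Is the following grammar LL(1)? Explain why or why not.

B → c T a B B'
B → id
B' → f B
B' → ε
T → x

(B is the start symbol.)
Relevant sets:
  FOLLOW(B') = { $, 'f' }

For B:
  PREDICT(B → c T a B B') = { 'c' }
  PREDICT(B → id) = { 'id' }
For B':
  PREDICT(B' → f B) = { 'f' }
  PREDICT(B' → ε) = { $, 'f' }
T has a single production, so nothing to check there.

Conflict found: Predict set conflict for B': { 'f' }
The grammar is NOT LL(1).

Answer: No. Predict set conflict for B': { 'f' }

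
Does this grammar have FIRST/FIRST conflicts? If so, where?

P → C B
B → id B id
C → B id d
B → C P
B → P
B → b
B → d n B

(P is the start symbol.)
Yes. B → id B id / B → C P on { 'id' }; B → id B id / B → P on { 'id' }; B → C P / B → P on { 'b', 'd', 'id' }; B → C P / B → b on { 'b' }; B → C P / B → d n B on { 'd' }; B → P / B → b on { 'b' }; B → P / B → d n B on { 'd' }

A FIRST/FIRST conflict occurs when two productions N → α and N → β for the same non-terminal have FIRST(α) ∩ FIRST(β) ≠ ∅ (with ε ∈ FIRST of a nullable right-hand side, so two nullable alternatives also conflict).

FIRST sets of the non-terminals at (or reachable through a nullable prefix from) the front of some alternative:
  FIRST(C) = { 'b', 'd', 'id' }
  FIRST(P) = { 'b', 'd', 'id' }

Productions for B:
  B → id B id: FIRST = { 'id' }
  B → C P: FIRST = { 'b', 'd', 'id' }
  B → P: FIRST = { 'b', 'd', 'id' }
  B → b: FIRST = { 'b' }
  B → d n B: FIRST = { 'd' }
P, C have only one production, so no FIRST/FIRST conflict is possible there.

Conflict for B: B → id B id and B → C P
  Overlap: { 'id' }
Conflict for B: B → id B id and B → P
  Overlap: { 'id' }
Conflict for B: B → C P and B → P
  Overlap: { 'b', 'd', 'id' }
Conflict for B: B → C P and B → b
  Overlap: { 'b' }
Conflict for B: B → C P and B → d n B
  Overlap: { 'd' }
Conflict for B: B → P and B → b
  Overlap: { 'b' }
Conflict for B: B → P and B → d n B
  Overlap: { 'd' }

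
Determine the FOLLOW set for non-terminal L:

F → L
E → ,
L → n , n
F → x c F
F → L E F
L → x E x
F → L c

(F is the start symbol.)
In F → L: L is at the end, add FOLLOW(F)
In F → L E F: L is followed by E F, add FIRST(E F) \ {ε} = { ',' }
In F → L c: L is followed by c, add FIRST(c) \ {ε} = { 'c' }

The FOLLOW sets referred to above (computed the same way, to a fixed point):
  FOLLOW(F) = { $ }

Taking the union: FOLLOW(L) = { $, ',', 'c' }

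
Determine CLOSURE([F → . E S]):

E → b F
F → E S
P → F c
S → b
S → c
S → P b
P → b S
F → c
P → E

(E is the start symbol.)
To compute CLOSURE, for each item [A → α.Bβ] where B is a non-terminal, add [B → .γ] for all productions B → γ; repeat for the newly added items until nothing changes.

Start with: [F → . E S]
  [F → . E S] has the dot before E: add [E → . b F]
No further items can be added.

CLOSURE = { [E → . b F], [F → . E S] }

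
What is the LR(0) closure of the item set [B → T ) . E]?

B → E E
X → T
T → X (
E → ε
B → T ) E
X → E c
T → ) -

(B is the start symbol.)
To compute CLOSURE, for each item [A → α.Bβ] where B is a non-terminal, add [B → .γ] for all productions B → γ; repeat for the newly added items until nothing changes.

Start with: [B → T ) . E]
  [B → T ) . E] has the dot before E: add [E → .]
No further items can be added.

CLOSURE = { [B → T ) . E], [E → .] }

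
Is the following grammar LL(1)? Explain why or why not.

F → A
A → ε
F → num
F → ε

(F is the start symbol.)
No. Predict set conflict for F: { $ }

A grammar is LL(1) if for each non-terminal N with multiple productions, the predict sets of those productions are pairwise disjoint, where PREDICT(N → α) = (FIRST(α) \ {ε}) ∪ (FOLLOW(N) if α ⇒* ε).

Relevant sets:
  FIRST(A) = { ε }
  FOLLOW(F) = { $ }

For F:
  PREDICT(F → A) = { $ }
  PREDICT(F → num) = { 'num' }
  PREDICT(F → ε) = { $ }
A has a single production, so nothing to check there.

Conflict found: Predict set conflict for F: { $ }
The grammar is NOT LL(1).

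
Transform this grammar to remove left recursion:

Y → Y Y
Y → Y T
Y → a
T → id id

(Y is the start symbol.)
Y → a Y'
Y' → Y Y'
Y' → T Y'
Y' → ε
T → id id

Y is directly left-recursive. The standard transformation for
  A → A α₁ | ... | A α_m | β₁ | ... | β_n
is
  A  → β₁ A' | ... | β_n A'
  A' → α₁ A' | ... | α_m A' | ε

Y → a becomes Y → a Y'
Y → Y Y becomes Y' → Y Y'
Y → Y T becomes Y' → T Y'
Add Y' → ε

Productions for other non-terminals are unchanged:
  T → id id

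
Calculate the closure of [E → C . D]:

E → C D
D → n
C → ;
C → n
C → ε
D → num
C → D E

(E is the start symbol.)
To compute CLOSURE, for each item [A → α.Bβ] where B is a non-terminal, add [B → .γ] for all productions B → γ; repeat for the newly added items until nothing changes.

Start with: [E → C . D]
  [E → C . D] has the dot before D: add [D → . n], [D → . num]
No further items can be added.

CLOSURE = { [D → . n], [D → . num], [E → C . D] }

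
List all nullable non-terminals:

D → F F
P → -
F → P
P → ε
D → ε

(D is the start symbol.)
A non-terminal is nullable if it can derive ε (the empty string): either it has an ε-production, or it has a production whose right-hand side consists entirely of nullable non-terminals.

ε-productions: P → ε, D → ε
So P, D are immediately nullable.
F → P: every symbol on the right is nullable, so F is nullable too.
Every non-terminal is now nullable.
Nullable = { 'D', 'F', 'P' }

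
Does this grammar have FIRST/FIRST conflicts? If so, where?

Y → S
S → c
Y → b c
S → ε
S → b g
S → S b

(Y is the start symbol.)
Yes. Y → S / Y → b c on { 'b' }; S → c / S → S b on { 'c' }; S → b g / S → S b on { 'b' }

FIRST sets of the non-terminals at (or reachable through a nullable prefix from) the front of some alternative:
  FIRST(S) = { 'b', 'c', ε }

Productions for Y:
  Y → S: FIRST = { 'b', 'c', ε }
  Y → b c: FIRST = { 'b' }
Productions for S:
  S → c: FIRST = { 'c' }
  S → ε: FIRST = { ε }
  S → b g: FIRST = { 'b' }
  S → S b: FIRST = { 'b', 'c' }

Conflict for Y: Y → S and Y → b c
  Overlap: { 'b' }
Conflict for S: S → c and S → S b
  Overlap: { 'c' }
Conflict for S: S → b g and S → S b
  Overlap: { 'b' }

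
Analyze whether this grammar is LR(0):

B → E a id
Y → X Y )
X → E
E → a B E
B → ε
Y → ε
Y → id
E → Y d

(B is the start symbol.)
No. Shift-reduce conflict between [B → .] and [E → . a B E]

A grammar is LR(0) if no state in the canonical LR(0) collection has:
  - both a shift item (dot before a terminal) and a complete item (shift-reduce conflict), or
  - two or more complete items (reduce-reduce conflict; the accept item [B' → B .] counts as a complete item here).

Augment with B' → B and build the canonical LR(0) collection (I0 = CLOSURE({[B' → . B]}), then GOTO on every symbol after a dot until no new states appear). It has 15 states:
  I0: { [B → . E a id], [B → .], [B' → . B], [E → . Y d], [E → . a B E], [X → . E], [Y → . X Y )], [Y → . id], [Y → .] }  — shift, 2 reduces
  I1: { [B' → B .] }  — accept
  I2: { [B → E . a id], [X → E .] }  — shift, reduce
  I3: { [E → . Y d], [E → . a B E], [X → . E], [Y → . X Y )], [Y → . id], [Y → .], [Y → X . Y )] }  — shift, reduce
  I4: { [E → Y . d] }  — shift
  I5: { [B → . E a id], [B → .], [E → . Y d], [E → . a B E], [E → a . B E], [X → . E], [Y → . X Y )], [Y → . id], [Y → .] }  — shift, 2 reduces
  I6: { [Y → id .] }  — reduce
  I7: { [E → . Y d], [E → . a B E], [E → a B . E], [X → . E], [Y → . X Y )], [Y → . id], [Y → .] }  — shift, reduce
  I8: { [E → a B E .], [X → E .] }  — 2 reduces
  I9: { [E → Y d .] }  — reduce
  I10: { [X → E .] }  — reduce
  I11: { [E → Y . d], [Y → X Y . )] }  — shift
  I12: { [Y → X Y ) .] }  — reduce
  I13: { [B → E a . id] }  — shift
  I14: { [B → E a id .] }  — reduce

Conflict in state I0:
  Shift-reduce conflict between [B → .] and [E → . a B E]
So the grammar is NOT LR(0).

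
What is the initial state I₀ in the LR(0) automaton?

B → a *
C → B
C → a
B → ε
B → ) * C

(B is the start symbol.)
First, augment the grammar with B' → B
I₀ = CLOSURE({ [B' → . B] }):
  [B' → . B] has the dot before B: add [B → . a *], [B → .], [B → . ) * C]
No further items can be added.

I₀ = { [B → . ) * C], [B → . a *], [B → .], [B' → . B] }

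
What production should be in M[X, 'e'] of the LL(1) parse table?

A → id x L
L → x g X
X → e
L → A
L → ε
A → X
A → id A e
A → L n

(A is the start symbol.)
X → e

To find M[X, 'e'], we find productions for X where 'e' is in the predict set (PREDICT(N → α) = (FIRST(α) \ {ε}) ∪ (FOLLOW(N) if α ⇒* ε)).

X → e: PREDICT = { 'e' }
  'e' is in predict set, so this production goes in M[X, 'e']

M[X, 'e'] = X → e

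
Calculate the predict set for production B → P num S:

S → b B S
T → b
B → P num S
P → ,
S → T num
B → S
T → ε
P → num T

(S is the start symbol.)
{ ',', 'num' }

PREDICT(B → P num S) = (FIRST(RHS) \ {ε}) ∪ (FOLLOW(B) if ε ∈ FIRST(RHS), i.e. RHS ⇒* ε)
FIRST(P) = { ',', 'num' }
FIRST(P num S) = { ',', 'num' }
ε ∉ FIRST(P num S), so FOLLOW(B) is not added.
PREDICT(B → P num S) = { ',', 'num' }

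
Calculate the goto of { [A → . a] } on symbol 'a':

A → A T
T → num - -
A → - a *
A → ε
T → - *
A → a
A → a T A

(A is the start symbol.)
GOTO(I, 'a') = CLOSURE({ [A → αX.β] : [A → α.Xβ] ∈ I, X = 'a' })

Items with dot before 'a', with the dot advanced:
  [A → . a] → [A → a .]
Closure adds nothing (no advanced item has the dot before a non-terminal).

GOTO = { [A → a .] }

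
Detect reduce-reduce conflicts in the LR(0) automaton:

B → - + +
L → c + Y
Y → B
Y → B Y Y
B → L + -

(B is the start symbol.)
Augment with B' → B and build the canonical LR(0) collection (I0 = CLOSURE({[B' → . B]}), then GOTO on every symbol after a dot until no new states appear). It has 14 states:
  I0: { [B → . - + +], [B → . L + -], [B' → . B], [L → . c + Y] }  — shift
  I1: { [B → - . + +] }  — shift
  I2: { [B' → B .] }  — accept
  I3: { [B → L . + -] }  — shift
  I4: { [L → c . + Y] }  — shift
  I5: { [B → . - + +], [B → . L + -], [L → . c + Y], [L → c + . Y], [Y → . B Y Y], [Y → . B] }  — shift
  I6: { [B → . - + +], [B → . L + -], [L → . c + Y], [Y → . B Y Y], [Y → . B], [Y → B . Y Y], [Y → B .] }  — shift, reduce
  I7: { [L → c + Y .] }  — reduce
  I8: { [B → . - + +], [B → . L + -], [L → . c + Y], [Y → . B Y Y], [Y → . B], [Y → B Y . Y] }  — shift
  I9: { [Y → B Y Y .] }  — reduce
  I10: { [B → L + . -] }  — shift
  I11: { [B → L + - .] }  — reduce
  I12: { [B → - + . +] }  — shift
  I13: { [B → - + + .] }  — reduce

No state contains more than one complete item.

Answer: No reduce-reduce conflicts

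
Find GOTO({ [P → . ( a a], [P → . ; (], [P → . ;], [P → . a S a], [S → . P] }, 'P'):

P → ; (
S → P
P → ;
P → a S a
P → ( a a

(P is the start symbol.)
{ [S → P .] }

GOTO(I, 'P') = CLOSURE({ [A → αX.β] : [A → α.Xβ] ∈ I, X = 'P' })

Items with dot before 'P', with the dot advanced:
  [S → . P] → [S → P .]
Closure adds nothing (no advanced item has the dot before a non-terminal).

GOTO = { [S → P .] }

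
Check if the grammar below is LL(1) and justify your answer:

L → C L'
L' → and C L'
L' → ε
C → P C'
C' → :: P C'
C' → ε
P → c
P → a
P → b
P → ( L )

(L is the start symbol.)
Yes, the grammar is LL(1).

A grammar is LL(1) if for each non-terminal N with multiple productions, the predict sets of those productions are pairwise disjoint, where PREDICT(N → α) = (FIRST(α) \ {ε}) ∪ (FOLLOW(N) if α ⇒* ε).

Relevant sets:
  FOLLOW(L') = { $, ')' }
  FOLLOW(C') = { $, ')', 'and' }

For L':
  PREDICT(L' → and C L') = { 'and' }
  PREDICT(L' → ε) = { $, ')' }
For C':
  PREDICT(C' → :: P C') = { '::' }
  PREDICT(C' → ε) = { $, ')', 'and' }
For P:
  PREDICT(P → c) = { 'c' }
  PREDICT(P → a) = { 'a' }
  PREDICT(P → b) = { 'b' }
  PREDICT(P → '(' L ')') = { '(' }
L, C have a single production, so nothing to check there.

All predict sets are disjoint. The grammar IS LL(1).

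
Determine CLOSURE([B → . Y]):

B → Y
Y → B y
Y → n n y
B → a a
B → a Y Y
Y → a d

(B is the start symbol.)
{ [B → . Y], [B → . a Y Y], [B → . a a], [Y → . B y], [Y → . a d], [Y → . n n y] }

To compute CLOSURE, for each item [A → α.Bβ] where B is a non-terminal, add [B → .γ] for all productions B → γ; repeat for the newly added items until nothing changes.

Start with: [B → . Y]
  [B → . Y] has the dot before Y: add [Y → . B y], [Y → . n n y], [Y → . a d]
  [Y → . B y] has the dot before B: add [B → . a a], [B → . a Y Y]
No further items can be added.

CLOSURE = { [B → . Y], [B → . a Y Y], [B → . a a], [Y → . B y], [Y → . a d], [Y → . n n y] }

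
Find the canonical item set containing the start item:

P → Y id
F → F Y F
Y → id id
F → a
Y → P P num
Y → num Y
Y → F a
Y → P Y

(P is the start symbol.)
{ [F → . F Y F], [F → . a], [P → . Y id], [P' → . P], [Y → . F a], [Y → . P P num], [Y → . P Y], [Y → . id id], [Y → . num Y] }

First, augment the grammar with P' → P
I₀ = CLOSURE({ [P' → . P] }):
  [P' → . P] has the dot before P: add [P → . Y id]
  [P → . Y id] has the dot before Y: add [Y → . id id], [Y → . P P num], [Y → . num Y], [Y → . F a], [Y → . P Y]
  [Y → . F a] has the dot before F: add [F → . F Y F], [F → . a]
No further items can be added.

I₀ = { [F → . F Y F], [F → . a], [P → . Y id], [P' → . P], [Y → . F a], [Y → . P P num], [Y → . P Y], [Y → . id id], [Y → . num Y] }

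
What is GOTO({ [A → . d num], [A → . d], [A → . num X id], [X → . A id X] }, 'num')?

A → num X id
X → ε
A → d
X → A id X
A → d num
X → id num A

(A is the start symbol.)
GOTO(I, 'num') = CLOSURE({ [A → αX.β] : [A → α.Xβ] ∈ I, X = 'num' })

Items with dot before 'num', with the dot advanced:
  [A → . num X id] → [A → num . X id]
Closure of the advanced items:
  [A → num . X id] has the dot before X: add [X → .], [X → . A id X], [X → . id num A]
  [X → . A id X] has the dot before A: add [A → . num X id], [A → . d], [A → . d num]

GOTO = { [A → . d num], [A → . d], [A → . num X id], [A → num . X id], [X → . A id X], [X → . id num A], [X → .] }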